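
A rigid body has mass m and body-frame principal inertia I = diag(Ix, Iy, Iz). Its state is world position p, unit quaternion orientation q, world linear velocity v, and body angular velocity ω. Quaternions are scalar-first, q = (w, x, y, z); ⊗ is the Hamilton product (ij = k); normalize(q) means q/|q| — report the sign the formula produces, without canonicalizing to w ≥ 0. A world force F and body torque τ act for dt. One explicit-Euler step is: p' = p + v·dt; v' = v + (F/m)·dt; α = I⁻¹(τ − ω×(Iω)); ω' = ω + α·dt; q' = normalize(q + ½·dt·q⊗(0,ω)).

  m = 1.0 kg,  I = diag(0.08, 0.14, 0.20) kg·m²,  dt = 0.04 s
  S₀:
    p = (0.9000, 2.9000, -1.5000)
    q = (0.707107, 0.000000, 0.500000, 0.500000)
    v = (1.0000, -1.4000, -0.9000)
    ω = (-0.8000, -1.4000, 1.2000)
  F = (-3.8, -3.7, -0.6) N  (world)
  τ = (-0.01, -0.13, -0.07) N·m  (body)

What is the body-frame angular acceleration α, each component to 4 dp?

α = (1.1350, -1.7514, -0.6860)

ω×(Iω) gyroscopic = (-0.1008, 0.1152, 0.0672)
(τ − ω×Iω)/I = (1.1350, -1.7514, -0.6860)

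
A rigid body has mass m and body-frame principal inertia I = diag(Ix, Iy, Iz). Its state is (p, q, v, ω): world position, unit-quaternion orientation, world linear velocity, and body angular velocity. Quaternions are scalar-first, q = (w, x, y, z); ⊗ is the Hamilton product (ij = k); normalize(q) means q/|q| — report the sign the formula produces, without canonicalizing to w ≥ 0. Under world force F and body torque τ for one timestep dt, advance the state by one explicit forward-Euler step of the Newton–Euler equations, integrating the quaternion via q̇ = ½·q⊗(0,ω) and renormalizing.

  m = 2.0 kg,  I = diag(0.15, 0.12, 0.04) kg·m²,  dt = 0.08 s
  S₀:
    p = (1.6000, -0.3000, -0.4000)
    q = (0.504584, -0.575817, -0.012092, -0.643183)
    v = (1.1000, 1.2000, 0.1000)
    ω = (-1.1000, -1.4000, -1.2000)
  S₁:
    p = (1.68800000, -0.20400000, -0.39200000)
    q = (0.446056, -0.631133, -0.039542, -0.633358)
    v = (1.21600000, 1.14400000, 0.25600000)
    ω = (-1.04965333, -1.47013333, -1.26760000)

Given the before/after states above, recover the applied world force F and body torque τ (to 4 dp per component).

rate change Δω = (0.05034667, -0.07013333, -0.06760000)
gyro term ω₀×Iω₀ = (-0.1344, 0.1452, -0.0462)
τ = I·(Δω/dt) + ω₀×(Iω₀) = (-0.0400, 0.0400, -0.0800)
v₁ − v₀ = (0.11600000, -0.05600000, 0.15600000)
applied force F = (2.9000, -1.4000, 3.9000)

F = (2.9000, -1.4000, 3.9000)
τ = (-0.0400, 0.0400, -0.0800)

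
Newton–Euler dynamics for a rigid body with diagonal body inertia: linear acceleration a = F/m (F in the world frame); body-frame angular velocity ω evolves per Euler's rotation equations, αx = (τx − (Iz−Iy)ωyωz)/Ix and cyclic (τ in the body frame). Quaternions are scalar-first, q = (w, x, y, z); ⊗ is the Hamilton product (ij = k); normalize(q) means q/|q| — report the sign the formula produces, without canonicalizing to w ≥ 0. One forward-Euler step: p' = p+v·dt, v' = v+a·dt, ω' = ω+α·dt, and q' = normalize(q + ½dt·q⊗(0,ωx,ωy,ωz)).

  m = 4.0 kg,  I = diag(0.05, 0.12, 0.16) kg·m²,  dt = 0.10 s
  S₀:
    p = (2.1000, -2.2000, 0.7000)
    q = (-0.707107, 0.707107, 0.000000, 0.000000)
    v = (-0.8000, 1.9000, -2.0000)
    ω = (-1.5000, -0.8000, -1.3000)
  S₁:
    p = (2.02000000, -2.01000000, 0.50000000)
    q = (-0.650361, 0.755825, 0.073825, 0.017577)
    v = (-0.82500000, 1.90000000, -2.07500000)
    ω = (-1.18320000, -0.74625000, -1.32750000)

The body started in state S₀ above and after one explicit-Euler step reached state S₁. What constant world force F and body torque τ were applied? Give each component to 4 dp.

ω₁ − ω₀ = (0.31680000, 0.05375000, -0.02750000)
applied torque τ = (0.2000, -0.1500, 0.0400)
Δv = v₁−v₀ = (-0.02500000, 0.00000000, -0.07500000)
m·(v₁−v₀)/dt = (-1.0000, 0.0000, -3.0000)

F = (-1.0000, 0.0000, -3.0000)
τ = (0.2000, -0.1500, 0.0400)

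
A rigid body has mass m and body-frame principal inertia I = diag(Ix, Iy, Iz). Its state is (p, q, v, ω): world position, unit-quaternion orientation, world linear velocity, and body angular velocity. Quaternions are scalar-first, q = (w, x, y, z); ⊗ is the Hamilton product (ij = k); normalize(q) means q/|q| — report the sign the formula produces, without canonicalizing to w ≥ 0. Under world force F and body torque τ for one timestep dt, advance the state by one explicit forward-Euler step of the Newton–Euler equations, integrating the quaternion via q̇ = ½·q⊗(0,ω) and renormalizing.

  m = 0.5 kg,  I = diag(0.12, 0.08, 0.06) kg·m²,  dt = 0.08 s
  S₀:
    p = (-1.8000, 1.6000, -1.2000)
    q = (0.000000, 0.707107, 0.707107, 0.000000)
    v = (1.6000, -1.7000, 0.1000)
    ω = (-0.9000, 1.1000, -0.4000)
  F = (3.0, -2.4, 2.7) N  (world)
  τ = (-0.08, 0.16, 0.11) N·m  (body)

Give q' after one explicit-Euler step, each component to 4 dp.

q' = (-0.0056, 0.6946, 0.7172, 0.0565)

Hamilton product q⊗(0,ω) = (-0.1414214, -0.2828428, 0.2828428, 1.4142140)
q' = normalize(q + ½dt·q⊗(0,ω)) = (-0.0056, 0.6946, 0.7172, 0.0565)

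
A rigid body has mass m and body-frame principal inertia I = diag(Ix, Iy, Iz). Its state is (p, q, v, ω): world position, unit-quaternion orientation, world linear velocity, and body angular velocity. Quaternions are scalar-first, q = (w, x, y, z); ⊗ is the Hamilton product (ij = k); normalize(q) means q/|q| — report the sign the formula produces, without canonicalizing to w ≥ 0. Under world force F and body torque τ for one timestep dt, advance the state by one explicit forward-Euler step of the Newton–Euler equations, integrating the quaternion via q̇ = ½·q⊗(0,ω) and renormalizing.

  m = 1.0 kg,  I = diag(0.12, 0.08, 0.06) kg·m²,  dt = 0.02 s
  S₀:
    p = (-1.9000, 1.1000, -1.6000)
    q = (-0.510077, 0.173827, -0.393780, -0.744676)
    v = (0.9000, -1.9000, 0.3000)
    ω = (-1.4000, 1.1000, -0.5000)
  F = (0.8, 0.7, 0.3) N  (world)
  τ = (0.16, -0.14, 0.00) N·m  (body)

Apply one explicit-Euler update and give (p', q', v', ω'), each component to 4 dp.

p' = (-1.8820, 1.0620, -1.5940)
q' = (-0.5069, 0.1911, -0.3880, -0.7456)
v' = (0.9160, -1.8860, 0.3060)
ω' = (-1.3752, 1.0545, -0.5205)

new position p' = (-1.8820, 1.0620, -1.5940)
new velocity v' = (0.9160, -1.8860, 0.3060)
precession coupling ω×(Iω) = (0.0110, 0.0420, 0.0616)
α = I⁻¹(τ − ω×Iω) = (1.2417, -2.2750, -1.0267)
ω + α·dt = (-1.3752, 1.0545, -0.5205)
2q̇ = q⊗(0,ω) = (0.3041778, 1.7301414, 0.5683752, -0.1050438)
q' = normalize(q + ½dt·q⊗(0,ω)) = (-0.5069, 0.1911, -0.3880, -0.7456)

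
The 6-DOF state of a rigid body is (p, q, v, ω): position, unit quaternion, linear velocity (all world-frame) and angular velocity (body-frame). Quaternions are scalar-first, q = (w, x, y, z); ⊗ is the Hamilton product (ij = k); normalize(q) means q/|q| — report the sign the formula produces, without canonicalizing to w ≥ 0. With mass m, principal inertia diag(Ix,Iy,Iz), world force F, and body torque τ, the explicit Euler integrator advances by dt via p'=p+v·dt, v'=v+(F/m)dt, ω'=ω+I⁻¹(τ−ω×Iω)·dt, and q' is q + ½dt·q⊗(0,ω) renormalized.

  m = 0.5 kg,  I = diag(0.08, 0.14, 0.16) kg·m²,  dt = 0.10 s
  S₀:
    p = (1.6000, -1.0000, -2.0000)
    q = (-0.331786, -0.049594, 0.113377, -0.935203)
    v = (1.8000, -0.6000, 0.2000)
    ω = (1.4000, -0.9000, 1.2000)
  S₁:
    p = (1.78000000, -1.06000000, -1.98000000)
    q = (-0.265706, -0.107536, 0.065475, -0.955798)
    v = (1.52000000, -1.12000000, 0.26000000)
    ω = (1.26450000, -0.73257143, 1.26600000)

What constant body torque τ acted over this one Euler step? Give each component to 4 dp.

Δω = ω₁−ω₀ = (-0.13550000, 0.16742857, 0.06600000)
precession coupling = (-0.0216, -0.1344, -0.0756)
I·α + gyro = (-0.1300, 0.1000, 0.0300)

τ = (-0.1300, 0.1000, 0.0300)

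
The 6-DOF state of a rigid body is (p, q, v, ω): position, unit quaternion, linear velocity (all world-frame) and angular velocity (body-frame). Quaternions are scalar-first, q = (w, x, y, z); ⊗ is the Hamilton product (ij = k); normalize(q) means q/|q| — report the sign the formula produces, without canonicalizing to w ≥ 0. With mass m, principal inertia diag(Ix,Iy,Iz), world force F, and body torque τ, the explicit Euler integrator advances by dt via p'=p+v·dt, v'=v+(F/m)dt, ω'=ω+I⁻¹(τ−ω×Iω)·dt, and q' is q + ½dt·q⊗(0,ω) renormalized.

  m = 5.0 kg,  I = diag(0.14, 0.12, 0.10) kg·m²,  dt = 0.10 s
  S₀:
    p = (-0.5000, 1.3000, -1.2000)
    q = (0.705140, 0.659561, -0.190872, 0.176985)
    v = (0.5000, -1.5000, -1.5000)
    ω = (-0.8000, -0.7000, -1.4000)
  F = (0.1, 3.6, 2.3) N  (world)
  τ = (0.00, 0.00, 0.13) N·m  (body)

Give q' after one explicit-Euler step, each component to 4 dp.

q' = (0.7344, 0.6484, -0.1758, 0.0965)

Hamilton product q⊗(0,ω) = (0.6418174, -0.1730017, 0.2881994, -1.6015863)
updated quaternion q' = (0.7344, 0.6484, -0.1758, 0.0965)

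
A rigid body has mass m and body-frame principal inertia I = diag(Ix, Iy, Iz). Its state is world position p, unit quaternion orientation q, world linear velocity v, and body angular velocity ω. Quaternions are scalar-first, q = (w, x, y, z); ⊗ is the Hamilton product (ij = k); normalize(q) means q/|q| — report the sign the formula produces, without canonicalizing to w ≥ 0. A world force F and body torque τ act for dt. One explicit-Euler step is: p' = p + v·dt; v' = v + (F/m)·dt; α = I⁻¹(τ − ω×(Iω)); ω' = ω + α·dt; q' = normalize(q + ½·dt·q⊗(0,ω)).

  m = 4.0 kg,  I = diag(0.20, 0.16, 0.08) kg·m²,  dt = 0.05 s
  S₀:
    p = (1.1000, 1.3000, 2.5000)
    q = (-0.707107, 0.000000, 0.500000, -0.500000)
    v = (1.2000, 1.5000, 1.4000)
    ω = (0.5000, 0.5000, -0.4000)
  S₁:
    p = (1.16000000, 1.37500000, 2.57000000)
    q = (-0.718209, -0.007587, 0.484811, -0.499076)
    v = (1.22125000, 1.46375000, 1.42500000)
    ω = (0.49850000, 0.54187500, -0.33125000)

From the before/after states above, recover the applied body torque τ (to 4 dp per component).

Δω = ω₁−ω₀ = (-0.00150000, 0.04187500, 0.06875000)
precession coupling = (0.0160, -0.0240, -0.0100)
I·α + gyro = (0.0100, 0.1100, 0.1000)

τ = (0.0100, 0.1100, 0.1000)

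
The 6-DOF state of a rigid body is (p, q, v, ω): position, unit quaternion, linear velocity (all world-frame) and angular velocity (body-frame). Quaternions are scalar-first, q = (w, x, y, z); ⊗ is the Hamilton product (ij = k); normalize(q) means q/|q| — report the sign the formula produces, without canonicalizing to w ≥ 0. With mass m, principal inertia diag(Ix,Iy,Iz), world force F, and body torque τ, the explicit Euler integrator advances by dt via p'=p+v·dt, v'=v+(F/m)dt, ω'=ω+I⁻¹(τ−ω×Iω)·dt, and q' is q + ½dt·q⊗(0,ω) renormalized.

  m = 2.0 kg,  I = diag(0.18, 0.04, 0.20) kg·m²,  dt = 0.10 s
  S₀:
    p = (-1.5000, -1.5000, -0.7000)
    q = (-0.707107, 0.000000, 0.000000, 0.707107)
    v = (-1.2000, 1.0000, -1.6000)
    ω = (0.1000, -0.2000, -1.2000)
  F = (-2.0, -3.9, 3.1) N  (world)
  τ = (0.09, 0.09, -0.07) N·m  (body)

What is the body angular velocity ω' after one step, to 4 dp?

ω' = (0.1287, 0.0190, -1.2364)

angular accel α = (0.2867, 2.1900, -0.3640)
ω + α·dt = (0.1287, 0.0190, -1.2364)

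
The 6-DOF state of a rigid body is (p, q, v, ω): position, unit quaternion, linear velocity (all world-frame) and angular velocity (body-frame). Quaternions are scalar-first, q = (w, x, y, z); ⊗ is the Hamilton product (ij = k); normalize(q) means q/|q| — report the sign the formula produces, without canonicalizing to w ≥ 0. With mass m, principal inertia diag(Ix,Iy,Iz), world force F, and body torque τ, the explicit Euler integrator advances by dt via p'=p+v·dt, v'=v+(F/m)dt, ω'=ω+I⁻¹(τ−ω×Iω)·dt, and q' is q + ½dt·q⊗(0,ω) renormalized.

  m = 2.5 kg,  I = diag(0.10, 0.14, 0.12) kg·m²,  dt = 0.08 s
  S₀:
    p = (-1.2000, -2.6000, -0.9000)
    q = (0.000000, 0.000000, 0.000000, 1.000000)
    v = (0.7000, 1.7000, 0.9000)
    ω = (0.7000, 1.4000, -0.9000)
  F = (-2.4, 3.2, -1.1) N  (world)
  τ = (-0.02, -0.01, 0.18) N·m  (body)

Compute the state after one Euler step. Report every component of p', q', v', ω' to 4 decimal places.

p' = (-1.1440, -2.4640, -0.8280)
q' = (0.0359, -0.0559, 0.0279, 0.9974)
v' = (0.6232, 1.8024, 0.8648)
ω' = (0.6638, 1.3871, -0.8061)

new position p' = (-1.1440, -2.4640, -0.8280)
v + (F/m)dt = (0.6232, 1.8024, 0.8648)
α = I⁻¹(τ − ω×Iω) = (-0.4520, -0.1614, 1.1733)
ω + α·dt = (0.6638, 1.3871, -0.8061)
2q̇ = q⊗(0,ω) = (0.9000000, -1.4000000, 0.7000000, 0.0000000)
q + ½dt·q⊗(0,ω), renormalized = (0.0359, -0.0559, 0.0279, 0.9974)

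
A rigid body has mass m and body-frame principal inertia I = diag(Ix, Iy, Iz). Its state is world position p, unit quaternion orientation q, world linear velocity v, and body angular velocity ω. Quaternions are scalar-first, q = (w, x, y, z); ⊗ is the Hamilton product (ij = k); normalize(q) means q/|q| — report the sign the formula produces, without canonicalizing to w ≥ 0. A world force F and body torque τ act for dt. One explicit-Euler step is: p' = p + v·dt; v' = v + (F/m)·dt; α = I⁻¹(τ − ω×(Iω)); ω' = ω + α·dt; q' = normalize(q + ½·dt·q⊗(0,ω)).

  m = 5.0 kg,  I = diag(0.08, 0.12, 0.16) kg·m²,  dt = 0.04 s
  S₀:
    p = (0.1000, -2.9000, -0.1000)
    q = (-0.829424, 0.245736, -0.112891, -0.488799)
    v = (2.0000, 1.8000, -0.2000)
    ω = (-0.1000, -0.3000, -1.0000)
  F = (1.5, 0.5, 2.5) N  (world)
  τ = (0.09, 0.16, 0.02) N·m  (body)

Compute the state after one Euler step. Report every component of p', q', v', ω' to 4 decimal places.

new position p' = (0.1800, -2.8280, -0.1080)
v' = v + a·dt = (2.0120, 1.8040, -0.1800)
α = I⁻¹(τ − ω×Iω) = (0.9750, 1.4000, 0.1175)
ω + α·dt = (-0.0610, -0.2440, -0.9953)
q⊗(0,ω) = (-0.4980927, 0.0491937, 0.5434431, 0.7444141)
q' = normalize(q + ½dt·q⊗(0,ω)) = (-0.8392, 0.2467, -0.1020, -0.4738)

p' = (0.1800, -2.8280, -0.1080)
q' = (-0.8392, 0.2467, -0.1020, -0.4738)
v' = (2.0120, 1.8040, -0.1800)
ω' = (-0.0610, -0.2440, -0.9953)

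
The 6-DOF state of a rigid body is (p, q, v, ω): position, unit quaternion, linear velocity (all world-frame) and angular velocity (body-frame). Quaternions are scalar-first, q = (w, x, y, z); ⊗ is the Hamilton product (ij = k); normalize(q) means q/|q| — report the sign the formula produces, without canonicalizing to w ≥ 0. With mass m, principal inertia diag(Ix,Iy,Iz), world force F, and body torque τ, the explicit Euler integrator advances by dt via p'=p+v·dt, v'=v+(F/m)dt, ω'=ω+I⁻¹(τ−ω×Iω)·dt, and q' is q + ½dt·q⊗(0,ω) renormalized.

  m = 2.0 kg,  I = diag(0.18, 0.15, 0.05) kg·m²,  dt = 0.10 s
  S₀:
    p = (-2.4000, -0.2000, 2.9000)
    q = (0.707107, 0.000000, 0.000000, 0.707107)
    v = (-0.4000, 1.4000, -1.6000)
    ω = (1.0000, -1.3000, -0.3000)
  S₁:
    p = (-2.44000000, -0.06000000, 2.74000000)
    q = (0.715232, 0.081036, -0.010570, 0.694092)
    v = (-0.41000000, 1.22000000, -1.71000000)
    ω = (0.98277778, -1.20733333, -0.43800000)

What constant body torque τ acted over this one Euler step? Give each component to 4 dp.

rate change Δω = (-0.01722222, 0.09266667, -0.13800000)
gyro term ω₀×Iω₀ = (-0.0390, -0.0390, 0.0390)
applied torque τ = (-0.0700, 0.1000, -0.0300)

τ = (-0.0700, 0.1000, -0.0300)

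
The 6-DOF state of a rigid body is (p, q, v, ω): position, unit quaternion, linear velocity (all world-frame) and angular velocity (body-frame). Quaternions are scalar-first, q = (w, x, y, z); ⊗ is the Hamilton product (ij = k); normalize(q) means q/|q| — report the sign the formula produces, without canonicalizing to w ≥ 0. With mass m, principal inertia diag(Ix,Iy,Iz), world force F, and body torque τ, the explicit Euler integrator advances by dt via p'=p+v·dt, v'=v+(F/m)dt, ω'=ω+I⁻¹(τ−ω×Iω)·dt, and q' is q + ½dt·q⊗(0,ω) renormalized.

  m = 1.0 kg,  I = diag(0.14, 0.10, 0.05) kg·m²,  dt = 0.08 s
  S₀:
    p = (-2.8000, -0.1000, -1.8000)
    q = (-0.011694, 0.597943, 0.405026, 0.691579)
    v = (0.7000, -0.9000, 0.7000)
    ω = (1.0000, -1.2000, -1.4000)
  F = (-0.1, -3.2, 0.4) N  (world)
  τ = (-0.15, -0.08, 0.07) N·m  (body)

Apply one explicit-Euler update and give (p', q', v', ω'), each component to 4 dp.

p' = (-2.7440, -0.1720, -1.7440)
q' = (0.0225, 0.6059, 0.4651, 0.6451)
v' = (0.6920, -1.1560, 0.7320)
ω' = (0.9623, -1.1632, -1.3648)

a = (-0.1000, -3.2000, 0.4000)
p + v·dt = (-2.7440, -0.1720, -1.7440)
v' = v + a·dt = (0.6920, -1.1560, 0.7320)
angular accel α = (-0.4714, 0.4600, 0.4400)
ω' = ω + α·dt = (0.9623, -1.1632, -1.3648)
q⊗(0,ω) = (0.8562988, 0.2511644, 1.5427320, -1.1061860)
q' = normalize(q + ½dt·q⊗(0,ω)) = (0.0225, 0.6059, 0.4651, 0.6451)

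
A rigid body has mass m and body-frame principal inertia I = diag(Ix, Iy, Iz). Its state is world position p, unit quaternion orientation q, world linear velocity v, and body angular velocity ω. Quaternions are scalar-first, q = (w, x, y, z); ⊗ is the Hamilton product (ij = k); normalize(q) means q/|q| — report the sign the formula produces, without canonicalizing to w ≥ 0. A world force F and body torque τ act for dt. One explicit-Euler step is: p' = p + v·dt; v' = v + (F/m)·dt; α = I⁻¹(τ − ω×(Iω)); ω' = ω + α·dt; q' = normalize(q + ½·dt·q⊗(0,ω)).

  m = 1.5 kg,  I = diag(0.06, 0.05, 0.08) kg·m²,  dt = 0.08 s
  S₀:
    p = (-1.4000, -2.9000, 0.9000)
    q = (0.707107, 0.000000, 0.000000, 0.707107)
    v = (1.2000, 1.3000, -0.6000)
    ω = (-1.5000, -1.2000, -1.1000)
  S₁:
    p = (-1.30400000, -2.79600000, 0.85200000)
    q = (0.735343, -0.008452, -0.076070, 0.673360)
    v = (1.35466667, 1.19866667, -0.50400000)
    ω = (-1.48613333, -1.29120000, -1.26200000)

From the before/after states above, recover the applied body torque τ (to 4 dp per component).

τ = (0.0500, -0.0900, -0.1800)

rate change Δω = (0.01386667, -0.09120000, -0.16200000)
I·α + gyro = (0.0500, -0.0900, -0.1800)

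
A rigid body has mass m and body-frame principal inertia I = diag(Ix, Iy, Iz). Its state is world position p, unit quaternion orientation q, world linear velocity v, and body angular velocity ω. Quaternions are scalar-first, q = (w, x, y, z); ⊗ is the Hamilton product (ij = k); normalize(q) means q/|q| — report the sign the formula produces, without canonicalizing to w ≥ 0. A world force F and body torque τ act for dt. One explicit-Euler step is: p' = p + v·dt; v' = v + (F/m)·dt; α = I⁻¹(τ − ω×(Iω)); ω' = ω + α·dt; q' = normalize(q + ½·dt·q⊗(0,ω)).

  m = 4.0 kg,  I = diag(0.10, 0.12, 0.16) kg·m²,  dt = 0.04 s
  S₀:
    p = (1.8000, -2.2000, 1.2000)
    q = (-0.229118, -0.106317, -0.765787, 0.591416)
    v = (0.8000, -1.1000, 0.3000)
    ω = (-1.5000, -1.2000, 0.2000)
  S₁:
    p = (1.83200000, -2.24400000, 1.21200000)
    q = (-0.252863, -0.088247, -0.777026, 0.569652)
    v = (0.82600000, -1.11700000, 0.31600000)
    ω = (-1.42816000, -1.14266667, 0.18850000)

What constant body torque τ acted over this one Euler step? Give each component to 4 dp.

τ = (0.1700, 0.1900, -0.0100)

ω₁ − ω₀ = (0.07184000, 0.05733333, -0.01150000)
applied torque τ = (0.1700, 0.1900, -0.0100)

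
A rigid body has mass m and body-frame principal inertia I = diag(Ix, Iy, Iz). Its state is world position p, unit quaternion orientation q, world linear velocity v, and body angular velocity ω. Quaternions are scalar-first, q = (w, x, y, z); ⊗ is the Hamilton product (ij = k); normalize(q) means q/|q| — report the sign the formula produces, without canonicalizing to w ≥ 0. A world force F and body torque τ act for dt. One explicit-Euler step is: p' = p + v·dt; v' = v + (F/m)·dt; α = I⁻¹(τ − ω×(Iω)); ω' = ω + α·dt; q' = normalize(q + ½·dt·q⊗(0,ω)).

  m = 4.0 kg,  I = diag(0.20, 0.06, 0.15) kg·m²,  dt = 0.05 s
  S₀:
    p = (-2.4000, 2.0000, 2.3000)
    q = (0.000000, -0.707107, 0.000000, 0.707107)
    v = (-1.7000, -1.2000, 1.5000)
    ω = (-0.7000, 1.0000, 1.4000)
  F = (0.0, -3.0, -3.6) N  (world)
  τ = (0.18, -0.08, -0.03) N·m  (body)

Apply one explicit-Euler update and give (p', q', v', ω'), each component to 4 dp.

p' = (-2.4850, 1.9400, 2.3750)
q' = (-0.0371, -0.7240, 0.0124, 0.6887)
v' = (-1.7000, -1.2375, 1.4550)
ω' = (-0.6865, 0.9742, 1.3573)

(τ − ω×Iω)/I = (0.2700, -0.5167, -0.8533)
ω' = ω + α·dt = (-0.6865, 0.9742, 1.3573)
q⊗(0,ω) = (-1.4849247, -0.7071070, 0.4949749, -0.7071070)
updated quaternion q' = (-0.0371, -0.7240, 0.0124, 0.6887)
a = (0.0000, -0.7500, -0.9000)
p + v·dt = (-2.4850, 1.9400, 2.3750)
new velocity v' = (-1.7000, -1.2375, 1.4550)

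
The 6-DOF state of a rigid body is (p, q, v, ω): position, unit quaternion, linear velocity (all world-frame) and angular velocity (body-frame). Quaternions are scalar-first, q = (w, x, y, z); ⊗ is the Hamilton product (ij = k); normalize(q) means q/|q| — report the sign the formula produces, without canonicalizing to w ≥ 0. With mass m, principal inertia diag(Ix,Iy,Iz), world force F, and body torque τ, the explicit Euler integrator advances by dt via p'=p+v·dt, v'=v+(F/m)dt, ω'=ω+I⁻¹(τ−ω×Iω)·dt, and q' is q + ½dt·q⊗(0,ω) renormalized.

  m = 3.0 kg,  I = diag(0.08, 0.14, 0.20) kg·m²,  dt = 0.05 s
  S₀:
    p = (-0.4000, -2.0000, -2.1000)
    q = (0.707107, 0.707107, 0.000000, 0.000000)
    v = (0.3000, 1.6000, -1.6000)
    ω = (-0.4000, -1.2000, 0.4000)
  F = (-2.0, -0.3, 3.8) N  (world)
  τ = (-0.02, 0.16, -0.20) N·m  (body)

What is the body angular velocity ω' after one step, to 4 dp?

ω' = (-0.3945, -1.1497, 0.3428)

α = I⁻¹(τ − ω×Iω) = (0.1100, 1.0057, -1.1440)
ω' = ω + α·dt = (-0.3945, -1.1497, 0.3428)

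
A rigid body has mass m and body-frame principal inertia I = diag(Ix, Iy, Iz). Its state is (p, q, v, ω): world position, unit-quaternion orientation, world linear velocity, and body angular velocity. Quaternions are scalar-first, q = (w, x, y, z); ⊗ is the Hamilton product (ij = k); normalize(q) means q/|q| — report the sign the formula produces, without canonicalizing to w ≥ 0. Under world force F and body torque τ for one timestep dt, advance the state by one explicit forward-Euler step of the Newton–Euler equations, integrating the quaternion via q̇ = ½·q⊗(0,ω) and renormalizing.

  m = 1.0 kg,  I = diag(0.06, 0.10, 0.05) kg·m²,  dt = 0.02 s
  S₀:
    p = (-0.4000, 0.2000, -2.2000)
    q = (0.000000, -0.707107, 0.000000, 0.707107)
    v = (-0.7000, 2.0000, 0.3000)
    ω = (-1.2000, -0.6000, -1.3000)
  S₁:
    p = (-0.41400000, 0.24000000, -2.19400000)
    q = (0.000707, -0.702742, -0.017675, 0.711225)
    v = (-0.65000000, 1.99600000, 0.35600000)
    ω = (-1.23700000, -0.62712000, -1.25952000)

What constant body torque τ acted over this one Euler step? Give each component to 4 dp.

τ = (-0.1500, -0.1200, 0.1300)

Δω = ω₁−ω₀ = (-0.03700000, -0.02712000, 0.04048000)
ω₀×(Iω₀) = (-0.0390, 0.0156, 0.0288)
τ = I·(Δω/dt) + ω₀×(Iω₀) = (-0.1500, -0.1200, 0.1300)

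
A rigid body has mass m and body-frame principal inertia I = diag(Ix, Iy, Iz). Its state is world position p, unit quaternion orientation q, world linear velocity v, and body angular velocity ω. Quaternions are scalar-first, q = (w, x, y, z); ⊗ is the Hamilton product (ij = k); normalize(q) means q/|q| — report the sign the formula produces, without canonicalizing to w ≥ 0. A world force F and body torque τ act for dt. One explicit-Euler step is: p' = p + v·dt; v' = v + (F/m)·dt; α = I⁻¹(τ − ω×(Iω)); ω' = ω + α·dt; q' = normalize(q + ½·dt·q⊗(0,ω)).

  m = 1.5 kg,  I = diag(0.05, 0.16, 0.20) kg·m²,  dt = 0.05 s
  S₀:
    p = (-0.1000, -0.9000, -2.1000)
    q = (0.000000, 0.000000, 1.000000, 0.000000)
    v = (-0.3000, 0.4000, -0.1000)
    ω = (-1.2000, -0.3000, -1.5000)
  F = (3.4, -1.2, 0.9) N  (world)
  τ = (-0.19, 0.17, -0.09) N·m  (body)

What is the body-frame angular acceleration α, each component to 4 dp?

gyro term ω×Iω = (0.0180, -0.2700, 0.0396)
α = I⁻¹(τ − ω×Iω) = (-4.1600, 2.7500, -0.6480)

α = (-4.1600, 2.7500, -0.6480)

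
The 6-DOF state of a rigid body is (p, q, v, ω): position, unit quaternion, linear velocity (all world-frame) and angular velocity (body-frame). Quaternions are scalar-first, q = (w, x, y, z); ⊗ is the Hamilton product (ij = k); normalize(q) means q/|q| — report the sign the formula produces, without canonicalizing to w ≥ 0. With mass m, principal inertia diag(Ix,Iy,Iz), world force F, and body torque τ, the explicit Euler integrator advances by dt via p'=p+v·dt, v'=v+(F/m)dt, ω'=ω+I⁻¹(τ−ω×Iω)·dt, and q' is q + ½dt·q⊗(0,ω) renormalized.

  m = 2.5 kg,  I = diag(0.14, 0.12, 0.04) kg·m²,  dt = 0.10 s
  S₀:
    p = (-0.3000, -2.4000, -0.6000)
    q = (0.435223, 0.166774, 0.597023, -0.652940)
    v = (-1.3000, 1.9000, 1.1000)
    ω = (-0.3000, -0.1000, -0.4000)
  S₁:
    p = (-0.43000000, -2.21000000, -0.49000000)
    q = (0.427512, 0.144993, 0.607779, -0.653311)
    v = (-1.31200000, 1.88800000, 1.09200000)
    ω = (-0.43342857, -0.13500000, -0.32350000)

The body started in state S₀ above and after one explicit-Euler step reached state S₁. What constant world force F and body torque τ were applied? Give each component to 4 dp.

F = (-0.3000, -0.3000, -0.2000)
τ = (-0.1900, -0.0300, 0.0300)

v₁ − v₀ = (-0.01200000, -0.01200000, -0.00800000)
F = m·Δv/dt = (-0.3000, -0.3000, -0.2000)
Δω = ω₁−ω₀ = (-0.13342857, -0.03500000, 0.07650000)
applied torque τ = (-0.1900, -0.0300, 0.0300)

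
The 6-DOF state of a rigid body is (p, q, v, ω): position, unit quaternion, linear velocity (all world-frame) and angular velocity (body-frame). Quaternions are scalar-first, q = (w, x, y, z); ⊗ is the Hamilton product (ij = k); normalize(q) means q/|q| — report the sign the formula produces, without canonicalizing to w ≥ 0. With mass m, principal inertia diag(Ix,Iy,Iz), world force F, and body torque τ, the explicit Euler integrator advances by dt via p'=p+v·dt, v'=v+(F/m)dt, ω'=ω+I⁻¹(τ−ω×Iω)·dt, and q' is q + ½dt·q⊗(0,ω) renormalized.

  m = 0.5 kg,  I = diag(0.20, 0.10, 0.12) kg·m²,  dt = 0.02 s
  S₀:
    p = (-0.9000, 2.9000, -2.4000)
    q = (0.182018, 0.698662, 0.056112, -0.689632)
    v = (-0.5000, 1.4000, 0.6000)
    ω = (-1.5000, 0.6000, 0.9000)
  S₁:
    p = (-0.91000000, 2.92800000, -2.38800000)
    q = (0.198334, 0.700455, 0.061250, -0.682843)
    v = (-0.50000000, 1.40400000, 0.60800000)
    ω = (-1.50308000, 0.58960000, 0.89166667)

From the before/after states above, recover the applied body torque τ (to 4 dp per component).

τ = (-0.0200, -0.1600, 0.0400)

Δω = ω₁−ω₀ = (-0.00308000, -0.01040000, -0.00833333)
precession coupling = (0.0108, -0.1080, 0.0900)
applied torque τ = (-0.0200, -0.1600, 0.0400)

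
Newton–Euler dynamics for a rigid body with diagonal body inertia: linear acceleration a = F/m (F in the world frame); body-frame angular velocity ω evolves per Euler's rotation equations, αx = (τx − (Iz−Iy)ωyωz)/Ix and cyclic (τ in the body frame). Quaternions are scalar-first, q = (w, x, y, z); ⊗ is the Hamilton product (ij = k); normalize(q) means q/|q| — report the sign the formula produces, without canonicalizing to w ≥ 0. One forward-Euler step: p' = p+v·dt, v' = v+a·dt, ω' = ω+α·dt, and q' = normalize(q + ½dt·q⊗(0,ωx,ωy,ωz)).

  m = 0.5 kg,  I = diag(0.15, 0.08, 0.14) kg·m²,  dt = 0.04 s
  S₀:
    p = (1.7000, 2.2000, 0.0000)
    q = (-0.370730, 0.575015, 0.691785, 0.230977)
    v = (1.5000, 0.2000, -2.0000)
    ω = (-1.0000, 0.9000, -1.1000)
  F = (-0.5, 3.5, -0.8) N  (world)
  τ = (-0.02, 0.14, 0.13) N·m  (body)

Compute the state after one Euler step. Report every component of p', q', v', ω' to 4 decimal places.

precession coupling ω×(Iω) = (-0.0594, 0.0110, 0.0630)
α = I⁻¹(τ − ω×Iω) = (0.2627, 1.6125, 0.4786)
new body rate ω' = (-0.9895, 0.9645, -1.0809)
2q̇ = q⊗(0,ω) = (0.2064832, -0.5981128, 0.0678825, 1.6171015)
q' = normalize(q + ½dt·q⊗(0,ω)) = (-0.3664, 0.5627, 0.6927, 0.2632)
a = (-1.0000, 7.0000, -1.6000)
new position p' = (1.7600, 2.2080, -0.0800)
v' = v + a·dt = (1.4600, 0.4800, -2.0640)

p' = (1.7600, 2.2080, -0.0800)
q' = (-0.3664, 0.5627, 0.6927, 0.2632)
v' = (1.4600, 0.4800, -2.0640)
ω' = (-0.9895, 0.9645, -1.0809)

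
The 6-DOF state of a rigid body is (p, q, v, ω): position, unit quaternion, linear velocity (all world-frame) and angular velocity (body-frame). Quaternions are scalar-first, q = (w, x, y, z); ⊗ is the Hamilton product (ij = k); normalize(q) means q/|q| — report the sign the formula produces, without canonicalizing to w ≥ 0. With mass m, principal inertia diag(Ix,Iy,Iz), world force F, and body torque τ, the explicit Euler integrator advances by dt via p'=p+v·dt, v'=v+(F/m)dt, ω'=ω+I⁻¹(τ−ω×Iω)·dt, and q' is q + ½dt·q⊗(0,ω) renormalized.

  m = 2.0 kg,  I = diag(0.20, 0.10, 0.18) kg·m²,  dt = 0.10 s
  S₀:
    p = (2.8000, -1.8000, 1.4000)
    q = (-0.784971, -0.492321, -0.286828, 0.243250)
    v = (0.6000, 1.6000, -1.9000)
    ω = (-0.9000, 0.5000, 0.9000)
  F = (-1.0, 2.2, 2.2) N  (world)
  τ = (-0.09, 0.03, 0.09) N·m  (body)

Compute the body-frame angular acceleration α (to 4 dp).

α = (-0.6300, 0.4620, 0.2500)

ω×(Iω) gyroscopic = (0.0360, -0.0162, 0.0450)
(τ − ω×Iω)/I = (-0.6300, 0.4620, 0.2500)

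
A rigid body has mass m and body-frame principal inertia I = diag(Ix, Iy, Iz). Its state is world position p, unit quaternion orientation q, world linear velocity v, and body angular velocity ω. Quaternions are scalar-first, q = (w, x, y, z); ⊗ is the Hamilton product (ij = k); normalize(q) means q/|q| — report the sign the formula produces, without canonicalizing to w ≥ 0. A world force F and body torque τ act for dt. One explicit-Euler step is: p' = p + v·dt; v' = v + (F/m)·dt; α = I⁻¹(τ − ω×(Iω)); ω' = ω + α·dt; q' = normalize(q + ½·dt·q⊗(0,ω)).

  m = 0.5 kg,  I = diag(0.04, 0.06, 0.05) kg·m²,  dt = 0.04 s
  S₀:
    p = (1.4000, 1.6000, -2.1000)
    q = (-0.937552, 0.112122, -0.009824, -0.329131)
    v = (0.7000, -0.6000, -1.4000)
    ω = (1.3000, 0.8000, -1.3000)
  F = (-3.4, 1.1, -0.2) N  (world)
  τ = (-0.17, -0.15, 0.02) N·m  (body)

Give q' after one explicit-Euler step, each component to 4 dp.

q' = (-0.9481, 0.0932, -0.0304, -0.3025)

Hamilton product q⊗(0,ω) = (-0.5657697, -0.9427416, -1.0321533, 1.3212864)
q' = normalize(q + ½dt·q⊗(0,ω)) = (-0.9481, 0.0932, -0.0304, -0.3025)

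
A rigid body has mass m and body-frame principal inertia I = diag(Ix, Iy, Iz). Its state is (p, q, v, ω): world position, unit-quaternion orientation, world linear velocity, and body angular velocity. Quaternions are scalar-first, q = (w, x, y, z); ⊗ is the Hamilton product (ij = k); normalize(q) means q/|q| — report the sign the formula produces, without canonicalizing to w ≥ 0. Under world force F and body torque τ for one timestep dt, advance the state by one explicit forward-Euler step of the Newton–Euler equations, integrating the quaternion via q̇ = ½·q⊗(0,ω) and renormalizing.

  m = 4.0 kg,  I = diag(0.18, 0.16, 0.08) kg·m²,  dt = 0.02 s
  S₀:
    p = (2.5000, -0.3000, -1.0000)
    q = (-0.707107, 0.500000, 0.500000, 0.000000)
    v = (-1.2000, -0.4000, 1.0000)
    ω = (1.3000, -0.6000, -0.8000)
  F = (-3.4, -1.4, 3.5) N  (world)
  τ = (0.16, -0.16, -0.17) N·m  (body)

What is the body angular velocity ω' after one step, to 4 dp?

ω' = (1.3220, -0.6070, -0.8464)

ω×(Iω) gyroscopic = (-0.0384, -0.1040, 0.0156)
(τ − ω×Iω)/I = (1.1022, -0.3500, -2.3200)
ω' = ω + α·dt = (1.3220, -0.6070, -0.8464)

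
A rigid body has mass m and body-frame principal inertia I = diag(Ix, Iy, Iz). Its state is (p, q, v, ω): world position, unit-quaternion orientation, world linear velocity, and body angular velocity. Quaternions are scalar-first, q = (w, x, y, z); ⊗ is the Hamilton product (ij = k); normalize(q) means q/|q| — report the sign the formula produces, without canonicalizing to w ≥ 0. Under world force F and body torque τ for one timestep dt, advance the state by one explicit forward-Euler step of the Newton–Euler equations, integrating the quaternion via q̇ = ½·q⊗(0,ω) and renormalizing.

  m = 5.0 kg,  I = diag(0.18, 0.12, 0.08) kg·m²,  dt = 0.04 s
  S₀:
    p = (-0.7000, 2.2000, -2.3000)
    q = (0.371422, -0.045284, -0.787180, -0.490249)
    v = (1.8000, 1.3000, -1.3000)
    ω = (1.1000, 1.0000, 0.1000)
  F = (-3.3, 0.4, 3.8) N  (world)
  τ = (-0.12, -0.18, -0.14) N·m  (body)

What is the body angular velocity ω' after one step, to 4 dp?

ω' = (1.0742, 0.9363, 0.0630)

α = I⁻¹(τ − ω×Iω) = (-0.6444, -1.5917, -0.9250)
new body rate ω' = (1.0742, 0.9363, 0.0630)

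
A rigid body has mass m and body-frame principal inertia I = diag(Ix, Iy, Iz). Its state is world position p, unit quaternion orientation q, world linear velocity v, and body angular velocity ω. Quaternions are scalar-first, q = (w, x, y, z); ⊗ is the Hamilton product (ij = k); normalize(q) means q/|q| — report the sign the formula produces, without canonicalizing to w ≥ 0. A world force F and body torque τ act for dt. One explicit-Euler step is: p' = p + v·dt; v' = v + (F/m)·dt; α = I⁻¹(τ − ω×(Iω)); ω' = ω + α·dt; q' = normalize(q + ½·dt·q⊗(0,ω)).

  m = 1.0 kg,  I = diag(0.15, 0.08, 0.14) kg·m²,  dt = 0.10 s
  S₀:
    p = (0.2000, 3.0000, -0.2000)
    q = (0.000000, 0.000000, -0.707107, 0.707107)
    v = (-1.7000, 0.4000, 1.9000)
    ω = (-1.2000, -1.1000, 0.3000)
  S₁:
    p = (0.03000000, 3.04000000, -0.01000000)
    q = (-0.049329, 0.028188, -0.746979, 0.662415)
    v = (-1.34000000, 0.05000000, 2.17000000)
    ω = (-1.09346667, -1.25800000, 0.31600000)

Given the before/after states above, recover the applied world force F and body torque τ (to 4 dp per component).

Δv = v₁−v₀ = (0.36000000, -0.35000000, 0.27000000)
m·(v₁−v₀)/dt = (3.6000, -3.5000, 2.7000)
Δω = ω₁−ω₀ = (0.10653333, -0.15800000, 0.01600000)
I·α + gyro = (0.1400, -0.1300, -0.0700)

F = (3.6000, -3.5000, 2.7000)
τ = (0.1400, -0.1300, -0.0700)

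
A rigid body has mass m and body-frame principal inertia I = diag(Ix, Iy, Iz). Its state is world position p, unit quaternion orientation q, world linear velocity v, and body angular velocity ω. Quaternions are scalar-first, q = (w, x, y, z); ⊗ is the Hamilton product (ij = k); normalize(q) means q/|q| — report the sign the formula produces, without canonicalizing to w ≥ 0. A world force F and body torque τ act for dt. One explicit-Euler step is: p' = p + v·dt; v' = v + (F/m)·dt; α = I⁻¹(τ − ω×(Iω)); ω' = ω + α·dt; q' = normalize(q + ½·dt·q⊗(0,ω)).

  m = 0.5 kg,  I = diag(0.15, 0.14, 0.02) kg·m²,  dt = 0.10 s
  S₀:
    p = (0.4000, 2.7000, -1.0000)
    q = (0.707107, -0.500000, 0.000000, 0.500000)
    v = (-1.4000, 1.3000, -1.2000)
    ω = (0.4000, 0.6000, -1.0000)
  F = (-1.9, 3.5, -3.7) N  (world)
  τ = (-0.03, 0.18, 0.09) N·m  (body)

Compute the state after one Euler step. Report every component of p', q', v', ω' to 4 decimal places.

p' = (0.2600, 2.8300, -1.1200)
q' = (0.7407, -0.4999, 0.0062, 0.4488)
v' = (-1.7800, 2.0000, -1.9400)
ω' = (0.3320, 0.7657, -0.5380)

α = I⁻¹(τ − ω×Iω) = (-0.6800, 1.6571, 4.6200)
new body rate ω' = (0.3320, 0.7657, -0.5380)
2q̇ = q⊗(0,ω) = (0.7000000, -0.0171572, 0.1242642, -1.0071070)
q' = normalize(q + ½dt·q⊗(0,ω)) = (0.7407, -0.4999, 0.0062, 0.4488)
new position p' = (0.2600, 2.8300, -1.1200)
v + (F/m)dt = (-1.7800, 2.0000, -1.9400)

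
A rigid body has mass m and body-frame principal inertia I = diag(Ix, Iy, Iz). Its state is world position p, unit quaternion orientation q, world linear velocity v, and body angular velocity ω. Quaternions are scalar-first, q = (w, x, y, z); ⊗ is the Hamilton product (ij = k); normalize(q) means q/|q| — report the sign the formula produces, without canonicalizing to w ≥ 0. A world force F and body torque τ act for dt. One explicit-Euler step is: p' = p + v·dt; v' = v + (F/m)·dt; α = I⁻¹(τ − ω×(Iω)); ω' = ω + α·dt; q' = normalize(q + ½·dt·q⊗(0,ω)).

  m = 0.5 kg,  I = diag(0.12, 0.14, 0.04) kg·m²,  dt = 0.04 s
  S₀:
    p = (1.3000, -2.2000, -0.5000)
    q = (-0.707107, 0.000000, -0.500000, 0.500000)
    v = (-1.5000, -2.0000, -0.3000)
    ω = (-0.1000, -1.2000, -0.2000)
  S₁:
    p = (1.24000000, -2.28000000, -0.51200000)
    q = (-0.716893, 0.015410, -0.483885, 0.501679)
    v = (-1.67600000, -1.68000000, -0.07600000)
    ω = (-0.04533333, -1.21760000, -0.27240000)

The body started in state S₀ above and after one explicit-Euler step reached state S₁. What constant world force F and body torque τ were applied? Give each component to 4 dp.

F = (-2.2000, 4.0000, 2.8000)
τ = (0.1400, -0.0600, -0.0700)

ω₁ − ω₀ = (0.05466667, -0.01760000, -0.07240000)
τ = I·(Δω/dt) + ω₀×(Iω₀) = (0.1400, -0.0600, -0.0700)
v₁ − v₀ = (-0.17600000, 0.32000000, 0.22400000)
applied force F = (-2.2000, 4.0000, 2.8000)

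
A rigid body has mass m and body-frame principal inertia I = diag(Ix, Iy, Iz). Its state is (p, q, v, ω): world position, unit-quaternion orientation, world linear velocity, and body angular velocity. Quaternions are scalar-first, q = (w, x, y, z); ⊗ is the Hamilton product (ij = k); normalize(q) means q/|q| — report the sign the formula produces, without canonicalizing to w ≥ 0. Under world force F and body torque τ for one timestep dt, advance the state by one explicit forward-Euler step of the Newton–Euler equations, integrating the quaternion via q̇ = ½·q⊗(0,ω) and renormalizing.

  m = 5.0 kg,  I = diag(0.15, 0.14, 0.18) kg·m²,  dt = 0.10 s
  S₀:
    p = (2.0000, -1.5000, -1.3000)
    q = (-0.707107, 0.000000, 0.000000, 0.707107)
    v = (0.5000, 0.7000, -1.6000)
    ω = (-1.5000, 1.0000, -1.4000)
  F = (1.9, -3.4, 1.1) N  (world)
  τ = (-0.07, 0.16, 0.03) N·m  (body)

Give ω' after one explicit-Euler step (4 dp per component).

precession coupling ω×(Iω) = (-0.0560, -0.0630, 0.0150)
α = I⁻¹(τ − ω×Iω) = (-0.0933, 1.5929, 0.0833)
ω' = ω + α·dt = (-1.5093, 1.1593, -1.3917)

ω' = (-1.5093, 1.1593, -1.3917)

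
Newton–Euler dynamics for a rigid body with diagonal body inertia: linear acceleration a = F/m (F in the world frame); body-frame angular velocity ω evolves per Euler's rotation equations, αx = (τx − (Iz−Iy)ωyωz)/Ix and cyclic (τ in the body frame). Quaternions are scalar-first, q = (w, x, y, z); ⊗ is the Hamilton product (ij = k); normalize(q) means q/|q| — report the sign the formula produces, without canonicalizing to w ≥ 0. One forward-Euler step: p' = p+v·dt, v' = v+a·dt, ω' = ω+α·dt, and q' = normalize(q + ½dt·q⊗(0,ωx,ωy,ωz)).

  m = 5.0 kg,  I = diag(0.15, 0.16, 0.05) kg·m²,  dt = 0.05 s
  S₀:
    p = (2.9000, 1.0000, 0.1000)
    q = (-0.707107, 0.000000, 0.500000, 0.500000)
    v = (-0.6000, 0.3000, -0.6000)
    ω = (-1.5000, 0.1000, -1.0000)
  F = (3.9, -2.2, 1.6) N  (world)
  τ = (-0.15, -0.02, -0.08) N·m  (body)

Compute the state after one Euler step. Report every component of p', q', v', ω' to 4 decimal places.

(τ − ω×Iω)/I = (-1.0733, -1.0625, -1.5700)
new body rate ω' = (-1.5537, 0.0469, -1.0785)
q⊗(0,ω) = (0.4500000, 0.5106605, -0.8207107, 1.4571070)
q' = normalize(q + ½dt·q⊗(0,ω)) = (-0.6951, 0.0128, 0.4790, 0.5359)
a = (0.7800, -0.4400, 0.3200)
p + v·dt = (2.8700, 1.0150, 0.0700)
new velocity v' = (-0.5610, 0.2780, -0.5840)

p' = (2.8700, 1.0150, 0.0700)
q' = (-0.6951, 0.0128, 0.4790, 0.5359)
v' = (-0.5610, 0.2780, -0.5840)
ω' = (-1.5537, 0.0469, -1.0785)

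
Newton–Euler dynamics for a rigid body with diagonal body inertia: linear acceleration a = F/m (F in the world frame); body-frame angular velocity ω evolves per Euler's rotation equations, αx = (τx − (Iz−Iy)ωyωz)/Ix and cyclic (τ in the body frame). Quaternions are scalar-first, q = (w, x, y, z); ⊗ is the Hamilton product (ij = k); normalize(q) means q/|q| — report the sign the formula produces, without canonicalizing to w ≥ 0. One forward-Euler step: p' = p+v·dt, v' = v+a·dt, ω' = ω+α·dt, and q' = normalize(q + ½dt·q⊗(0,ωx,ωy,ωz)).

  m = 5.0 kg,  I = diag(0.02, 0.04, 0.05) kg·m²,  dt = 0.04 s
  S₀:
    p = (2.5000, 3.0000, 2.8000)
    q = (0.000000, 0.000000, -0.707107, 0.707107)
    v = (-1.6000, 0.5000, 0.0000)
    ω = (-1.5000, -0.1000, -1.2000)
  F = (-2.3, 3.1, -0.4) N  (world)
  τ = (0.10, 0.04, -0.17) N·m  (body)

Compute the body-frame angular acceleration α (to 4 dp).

gyro term ω×Iω = (0.0012, -0.0540, 0.0030)
(τ − ω×Iω)/I = (4.9400, 2.3500, -3.4600)

α = (4.9400, 2.3500, -3.4600)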